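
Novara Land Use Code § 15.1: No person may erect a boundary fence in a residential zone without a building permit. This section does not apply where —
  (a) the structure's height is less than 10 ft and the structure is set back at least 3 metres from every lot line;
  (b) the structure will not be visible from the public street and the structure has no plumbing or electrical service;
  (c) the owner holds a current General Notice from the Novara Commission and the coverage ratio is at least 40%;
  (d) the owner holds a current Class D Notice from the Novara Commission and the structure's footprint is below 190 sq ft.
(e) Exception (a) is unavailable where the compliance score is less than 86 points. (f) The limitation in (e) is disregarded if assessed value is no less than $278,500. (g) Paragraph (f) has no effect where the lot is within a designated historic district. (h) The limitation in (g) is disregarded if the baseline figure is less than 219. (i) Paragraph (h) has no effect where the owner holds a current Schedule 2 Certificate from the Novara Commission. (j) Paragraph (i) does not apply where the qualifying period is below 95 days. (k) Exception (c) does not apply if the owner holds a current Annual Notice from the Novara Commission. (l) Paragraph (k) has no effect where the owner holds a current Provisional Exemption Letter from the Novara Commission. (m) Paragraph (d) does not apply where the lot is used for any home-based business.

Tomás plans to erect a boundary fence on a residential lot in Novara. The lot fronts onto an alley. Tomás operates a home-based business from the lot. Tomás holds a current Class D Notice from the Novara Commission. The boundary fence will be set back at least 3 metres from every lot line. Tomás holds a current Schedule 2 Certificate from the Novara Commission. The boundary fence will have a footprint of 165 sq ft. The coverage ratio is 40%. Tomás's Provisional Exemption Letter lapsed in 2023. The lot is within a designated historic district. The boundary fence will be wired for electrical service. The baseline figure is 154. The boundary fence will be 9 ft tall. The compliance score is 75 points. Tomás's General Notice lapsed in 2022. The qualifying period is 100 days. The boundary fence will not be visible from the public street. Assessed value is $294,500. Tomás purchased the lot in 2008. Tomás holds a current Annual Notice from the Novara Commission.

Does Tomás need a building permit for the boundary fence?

Yes — Tomás must obtain a building permit.

Exception (a): the structure's height is 9 ft, less than the 10 ft limit; the setback is at least 3 m on every side — every condition holds. Turning to paragraphs (e)–(j): (e) operates against (a): the compliance score is 75 points, less than the 86 points limit. (f) is triggered (assessed value is $294,500, meeting the $278,500 threshold), but is set aside by (g): (g) operates against (f): the lot is in a historic district. (h) would limit (g) — the baseline figure is 154, less than the 219 limit — but (i) sets (h) aside: (i) operates against (h): a current Schedule 2 Certificate is held. (j) is not engaged (the qualifying period is 100 days, not below 95 days), so (i) stands. So (a) is unavailable.
Exception (b) fails — electrical service is planned.
Exception (c) fails — there is no General Notice in force.
Exception (d) is satisfied on its face — a current Class D Notice is held; the structure's footprint is 165 sq ft, below the 190 sq ft limit. But: (m) operates against (d): a home-based business operates on the lot. So (d) is unavailable.
None of the exceptions is available; § 15.1 applies in full.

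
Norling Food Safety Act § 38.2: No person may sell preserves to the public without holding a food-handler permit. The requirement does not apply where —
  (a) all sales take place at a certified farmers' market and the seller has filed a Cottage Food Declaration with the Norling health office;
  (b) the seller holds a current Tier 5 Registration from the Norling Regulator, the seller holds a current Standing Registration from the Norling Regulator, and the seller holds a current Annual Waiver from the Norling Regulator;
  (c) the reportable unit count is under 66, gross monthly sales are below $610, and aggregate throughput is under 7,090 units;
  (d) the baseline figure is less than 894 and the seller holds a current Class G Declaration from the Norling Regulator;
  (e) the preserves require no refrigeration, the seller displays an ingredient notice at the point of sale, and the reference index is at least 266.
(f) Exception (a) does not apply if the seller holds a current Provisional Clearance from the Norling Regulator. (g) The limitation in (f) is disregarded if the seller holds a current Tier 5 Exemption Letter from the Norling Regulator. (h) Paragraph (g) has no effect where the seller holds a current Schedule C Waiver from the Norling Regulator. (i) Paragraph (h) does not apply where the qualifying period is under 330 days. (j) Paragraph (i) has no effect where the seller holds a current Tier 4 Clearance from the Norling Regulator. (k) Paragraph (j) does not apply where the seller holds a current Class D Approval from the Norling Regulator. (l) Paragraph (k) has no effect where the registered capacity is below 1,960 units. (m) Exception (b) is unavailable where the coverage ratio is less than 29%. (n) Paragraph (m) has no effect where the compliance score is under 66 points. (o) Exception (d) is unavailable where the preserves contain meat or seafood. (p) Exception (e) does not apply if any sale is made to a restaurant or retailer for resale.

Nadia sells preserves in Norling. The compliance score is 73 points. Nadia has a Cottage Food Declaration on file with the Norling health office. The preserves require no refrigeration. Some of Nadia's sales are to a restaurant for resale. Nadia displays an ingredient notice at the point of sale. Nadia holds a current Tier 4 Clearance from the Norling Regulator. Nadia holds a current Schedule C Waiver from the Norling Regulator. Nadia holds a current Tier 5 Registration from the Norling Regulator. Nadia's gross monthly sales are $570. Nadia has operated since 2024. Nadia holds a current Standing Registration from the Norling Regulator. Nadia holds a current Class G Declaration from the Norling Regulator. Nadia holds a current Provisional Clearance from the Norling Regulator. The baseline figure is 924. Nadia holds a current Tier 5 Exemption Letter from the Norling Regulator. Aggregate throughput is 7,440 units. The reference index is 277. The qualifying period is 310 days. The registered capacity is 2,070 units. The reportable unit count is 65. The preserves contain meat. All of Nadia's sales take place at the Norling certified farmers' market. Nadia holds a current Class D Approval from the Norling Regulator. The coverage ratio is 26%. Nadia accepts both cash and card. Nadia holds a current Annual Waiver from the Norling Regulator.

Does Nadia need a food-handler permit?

Exception (a): all sales are at a certified farmers' market; a Cottage Food Declaration is on file — every condition holds. As to paragraphs (f)–(l): (f) would limit (a) — a current Provisional Clearance is held — but (g) sets (f) aside: (g) operates against (f): a current Tier 5 Exemption Letter is held. (h) operates (a current Schedule C Waiver is held), but is itself disapplied by (i): (i) operates against (h): the qualifying period is 310 days, under the 330 days limit. (j) would limit (i) — a current Tier 4 Clearance is held — but (k) sets (j) aside: (k) is triggered — a current Class D Approval is held. (l), which would lift (k), is not engaged — the registered capacity is 2,070 units, not below 1,960 units. Exception (a) stands.
Exception (b)'s conditions are all satisfied: a current Tier 5 Registration is held; a current Standing Registration is held; a current Annual Waiver is held. But: (m) is engaged — the coverage ratio is 26%, less than the 29% limit. (n), which would lift (m), is not engaged — the compliance score is 73 points, not under 66 points. So (b) is unavailable.
Exception (c) requires that aggregate throughput is under 7,090 units; but aggregate throughput is 7,440 units, not under 7,090 units, so (c) is unavailable.
Exception (d) does not apply: the baseline figure is 924, not less than 894.
Exception (e)'s conditions are all satisfied: the preserves are shelf-stable; an ingredient notice is displayed; the reference index is 277, meeting the 266 threshold. However, paragraph (p) must be considered: (p) operates against (e): some sales are to a restaurant for resale. So (e) is unavailable.

No — exception (a) applies; Nadia is not required to hold a food-handler permit.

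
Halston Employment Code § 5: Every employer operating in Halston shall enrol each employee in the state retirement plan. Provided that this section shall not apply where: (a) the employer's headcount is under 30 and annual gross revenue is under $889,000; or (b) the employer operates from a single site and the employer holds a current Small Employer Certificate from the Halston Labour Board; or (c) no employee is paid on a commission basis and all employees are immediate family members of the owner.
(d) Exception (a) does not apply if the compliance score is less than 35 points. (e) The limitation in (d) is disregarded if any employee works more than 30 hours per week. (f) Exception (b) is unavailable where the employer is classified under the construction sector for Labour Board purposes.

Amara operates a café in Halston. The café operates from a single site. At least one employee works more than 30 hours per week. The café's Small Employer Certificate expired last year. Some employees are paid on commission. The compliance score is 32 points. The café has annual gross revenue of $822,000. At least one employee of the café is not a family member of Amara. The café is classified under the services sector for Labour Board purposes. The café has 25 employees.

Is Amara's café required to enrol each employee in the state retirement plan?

Exception (a)'s conditions are all satisfied: the employer's headcount is 25, under the 30 limit; annual gross revenue is $822,000, under the $889,000 limit. Applying paragraphs (d)–(e): (d) would limit (a) — the compliance score is 32 points, less than the 35 points limit — but (e) sets (d) aside: (e) applies — at least one employee exceeds 30 hours/week. Exception (a) stands.
Exception (b) requires that the employer holds a current Small Employer Certificate from the Halston Labour Board; but the Small Employer Certificate has expired, so (b) is unavailable.
Exception (c) requires that no employee is paid on a commission basis; but some employees are paid on commission, so (c) is unavailable.

No — exception (a) applies; Amara's café is not required to enrol each employee in the state retirement plan.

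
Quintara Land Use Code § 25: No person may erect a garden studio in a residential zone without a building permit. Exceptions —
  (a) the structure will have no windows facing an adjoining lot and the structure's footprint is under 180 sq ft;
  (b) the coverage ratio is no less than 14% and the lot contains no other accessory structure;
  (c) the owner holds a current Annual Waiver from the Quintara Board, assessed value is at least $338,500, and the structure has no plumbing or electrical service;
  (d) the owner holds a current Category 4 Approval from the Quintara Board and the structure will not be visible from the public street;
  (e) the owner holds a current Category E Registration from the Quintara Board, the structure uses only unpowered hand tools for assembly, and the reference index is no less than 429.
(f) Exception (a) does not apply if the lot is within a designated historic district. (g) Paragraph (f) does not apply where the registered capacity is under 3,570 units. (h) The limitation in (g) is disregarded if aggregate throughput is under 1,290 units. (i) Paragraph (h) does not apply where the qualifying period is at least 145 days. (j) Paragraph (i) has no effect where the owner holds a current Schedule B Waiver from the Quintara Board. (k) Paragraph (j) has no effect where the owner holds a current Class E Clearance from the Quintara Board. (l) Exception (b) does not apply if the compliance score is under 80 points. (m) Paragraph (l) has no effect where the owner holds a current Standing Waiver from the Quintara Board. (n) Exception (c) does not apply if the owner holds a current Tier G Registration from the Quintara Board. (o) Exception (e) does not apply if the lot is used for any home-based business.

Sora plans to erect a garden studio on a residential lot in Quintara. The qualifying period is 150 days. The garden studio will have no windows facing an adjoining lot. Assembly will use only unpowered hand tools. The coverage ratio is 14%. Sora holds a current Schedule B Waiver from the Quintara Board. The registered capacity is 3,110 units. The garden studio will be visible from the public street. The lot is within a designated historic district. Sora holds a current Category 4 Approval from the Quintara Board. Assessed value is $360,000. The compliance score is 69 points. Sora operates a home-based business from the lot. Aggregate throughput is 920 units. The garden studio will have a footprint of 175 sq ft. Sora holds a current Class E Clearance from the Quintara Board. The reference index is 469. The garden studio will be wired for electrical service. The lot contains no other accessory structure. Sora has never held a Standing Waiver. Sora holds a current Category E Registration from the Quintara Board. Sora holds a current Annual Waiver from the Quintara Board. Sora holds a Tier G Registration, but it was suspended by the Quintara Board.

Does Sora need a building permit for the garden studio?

No — exception (a) applies; Sora does not need a building permit.

All of (a)'s requirements are met (no windows face an adjoining lot; the structure's footprint is 175 sq ft, under the 180 sq ft limit). Considering the limiting provisions: (f) is triggered (the lot is in a historic district), but is displaced by (g): (g) operates against (f): the registered capacity is 3,110 units, under the 3,570 units limit. (h) would limit (g) — aggregate throughput is 920 units, under the 1,290 units limit — but (i) sets (h) aside: (i) operates against (h): the qualifying period is 150 days, meeting the 145 days threshold. (j) would limit (i) — a current Schedule B Waiver is held — but (k) sets (j) aside: (k) operates against (j): a current Class E Clearance is held. So (a) applies.
Exception (b): the coverage ratio is 14%, meeting the 14% threshold; the lot has no other accessory structure — every condition holds. Turning to paragraphs (l)–(m): (l) operates against (b): the compliance score is 69 points, under the 80 points limit. (m), which would lift (l), is inapplicable — there is no Standing Waiver in force. (b) is therefore removed.
Exception (c) fails — electrical service is planned.
Exception (d) requires that the structure will not be visible from the public street; but the structure will be visible from the street, so (d) is unavailable.
Exception (e)'s conditions are all satisfied: a current Category E Registration is held; assembly uses only hand tools; the reference index is 469, meeting the 429 threshold. Turning to paragraph (o): (o) applies — a home-based business operates on the lot. So (e) is unavailable.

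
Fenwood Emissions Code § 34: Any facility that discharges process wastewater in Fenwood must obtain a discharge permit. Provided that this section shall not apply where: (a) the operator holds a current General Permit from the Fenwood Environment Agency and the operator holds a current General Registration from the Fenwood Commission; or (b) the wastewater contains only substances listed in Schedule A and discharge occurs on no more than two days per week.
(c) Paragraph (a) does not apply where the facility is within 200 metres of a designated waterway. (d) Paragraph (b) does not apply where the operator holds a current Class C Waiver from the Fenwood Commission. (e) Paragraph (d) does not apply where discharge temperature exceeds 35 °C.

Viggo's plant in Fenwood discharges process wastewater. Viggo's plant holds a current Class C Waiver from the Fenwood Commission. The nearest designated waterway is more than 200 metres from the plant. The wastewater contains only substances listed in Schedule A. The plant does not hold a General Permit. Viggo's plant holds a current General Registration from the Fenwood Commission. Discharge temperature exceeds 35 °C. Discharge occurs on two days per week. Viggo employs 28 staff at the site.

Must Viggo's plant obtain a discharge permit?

No — exception (b) applies; Viggo's plant is not required to obtain a discharge permit.

Exception (a) does not apply: no General Permit is held.
Exception (b) is satisfied on its face — the wastewater is Schedule-A-only; discharge occurs on no more than two days per week. Applying paragraphs (d)–(e): (d) would limit (b) — a current Class C Waiver is held — but (e) sets (d) aside: (e) operates against (d): discharge temperature exceeds 35 °C. So (b) applies.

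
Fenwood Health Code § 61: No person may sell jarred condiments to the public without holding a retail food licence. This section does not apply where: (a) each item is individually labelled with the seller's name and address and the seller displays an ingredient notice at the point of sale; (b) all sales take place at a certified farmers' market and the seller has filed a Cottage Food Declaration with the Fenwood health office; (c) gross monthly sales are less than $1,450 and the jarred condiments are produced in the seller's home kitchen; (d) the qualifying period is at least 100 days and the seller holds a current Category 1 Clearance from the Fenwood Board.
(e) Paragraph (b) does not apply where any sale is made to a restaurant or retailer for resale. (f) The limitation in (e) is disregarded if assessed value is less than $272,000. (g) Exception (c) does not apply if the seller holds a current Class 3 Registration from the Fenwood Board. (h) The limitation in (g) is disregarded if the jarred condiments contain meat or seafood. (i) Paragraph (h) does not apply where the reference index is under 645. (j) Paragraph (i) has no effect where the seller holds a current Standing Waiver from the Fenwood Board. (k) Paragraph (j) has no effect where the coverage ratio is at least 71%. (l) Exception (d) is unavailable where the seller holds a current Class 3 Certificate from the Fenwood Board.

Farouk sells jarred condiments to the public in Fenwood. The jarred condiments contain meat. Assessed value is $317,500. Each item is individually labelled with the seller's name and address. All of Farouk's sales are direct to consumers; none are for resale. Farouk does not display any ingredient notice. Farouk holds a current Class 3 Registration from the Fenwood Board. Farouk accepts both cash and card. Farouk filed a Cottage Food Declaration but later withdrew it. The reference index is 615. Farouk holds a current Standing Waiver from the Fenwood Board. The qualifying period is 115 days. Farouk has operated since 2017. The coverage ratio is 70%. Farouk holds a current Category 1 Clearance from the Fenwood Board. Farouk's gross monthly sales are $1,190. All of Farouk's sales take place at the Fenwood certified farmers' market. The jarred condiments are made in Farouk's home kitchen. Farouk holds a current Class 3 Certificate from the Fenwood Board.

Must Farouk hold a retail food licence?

Exception (a) does not apply: no ingredient notice is displayed.
Exception (b) requires that the seller has filed a Cottage Food Declaration with the Fenwood health office; but the Cottage Food Declaration was withdrawn, so (b) is unavailable.
Exception (c) is satisfied on its face — gross monthly sales are $1,190, less than the $1,450 limit; the jarred condiments are home-kitchen produced. Considering the limiting provisions: (g) is triggered (a current Class 3 Registration is held), but is set aside by (h): (h) applies — the jarred condiments contain meat. (i) applies (the reference index is 615, under the 645 limit), but is displaced by (j): (j) operates against (i): a current Standing Waiver is held. (k) is inapplicable (the coverage ratio is 70%, short of 71%), so (j) stands. Exception (c) stands.
Exception (d): the qualifying period is 115 days, meeting the 100 days threshold; a current Category 1 Clearance is held — every condition holds. Turning to paragraph (l): (l) is triggered — a current Class 3 Certificate is held. Exception (d) does not apply.

No — exception (c) applies; Farouk is not required to hold a retail food licence.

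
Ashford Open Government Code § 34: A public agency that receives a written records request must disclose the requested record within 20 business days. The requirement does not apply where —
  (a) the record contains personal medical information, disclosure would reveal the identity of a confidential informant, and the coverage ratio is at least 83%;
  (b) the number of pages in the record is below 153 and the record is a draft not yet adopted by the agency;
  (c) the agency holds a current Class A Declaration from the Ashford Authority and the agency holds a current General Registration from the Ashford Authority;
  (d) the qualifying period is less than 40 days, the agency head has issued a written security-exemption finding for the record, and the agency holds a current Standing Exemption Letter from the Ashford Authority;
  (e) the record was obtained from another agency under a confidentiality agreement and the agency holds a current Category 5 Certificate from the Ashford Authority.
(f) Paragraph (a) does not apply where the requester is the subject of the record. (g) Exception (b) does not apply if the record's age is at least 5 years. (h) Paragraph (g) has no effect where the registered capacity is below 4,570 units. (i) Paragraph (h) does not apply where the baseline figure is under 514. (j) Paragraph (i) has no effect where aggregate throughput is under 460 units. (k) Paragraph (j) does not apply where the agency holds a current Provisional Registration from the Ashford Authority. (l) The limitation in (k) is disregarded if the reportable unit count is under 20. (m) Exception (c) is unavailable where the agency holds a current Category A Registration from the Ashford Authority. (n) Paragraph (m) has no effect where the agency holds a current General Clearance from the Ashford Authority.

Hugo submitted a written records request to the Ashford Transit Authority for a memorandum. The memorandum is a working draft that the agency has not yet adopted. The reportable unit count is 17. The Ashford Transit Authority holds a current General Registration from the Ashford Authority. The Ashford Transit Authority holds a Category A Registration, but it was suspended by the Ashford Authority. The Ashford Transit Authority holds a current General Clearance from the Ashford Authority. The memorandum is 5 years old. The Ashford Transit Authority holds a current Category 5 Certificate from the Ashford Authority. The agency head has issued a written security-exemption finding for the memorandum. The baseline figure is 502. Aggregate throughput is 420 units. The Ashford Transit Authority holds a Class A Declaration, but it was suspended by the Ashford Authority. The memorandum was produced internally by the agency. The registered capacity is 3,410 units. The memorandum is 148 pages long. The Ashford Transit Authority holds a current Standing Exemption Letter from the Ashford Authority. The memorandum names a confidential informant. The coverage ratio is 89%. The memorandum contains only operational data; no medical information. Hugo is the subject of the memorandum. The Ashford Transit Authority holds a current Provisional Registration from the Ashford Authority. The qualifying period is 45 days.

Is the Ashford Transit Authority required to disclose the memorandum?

No — exception (b) applies; the Ashford Transit Authority is not required to disclose the memorandum.

Exception (a) fails — the memorandum contains only operational data.
Exception (b): the number of pages in the record is 148, below the 153 limit; the memorandum is an unadopted draft — every condition holds. As to paragraphs (g)–(l): (g) would limit (b) — the record's age is 5 years, meeting the 5 years threshold — but (h) sets (g) aside: (h) operates — the registered capacity is 3,410 units, below the 4,570 units limit. (i) would limit (h) — the baseline figure is 502, under the 514 limit — but (j) sets (i) aside: (j) is triggered — aggregate throughput is 420 units, under the 460 units limit. (k) would limit (j) — a current Provisional Registration is held — but (l) sets (k) aside: (l) is engaged — the reportable unit count is 17, under the 20 limit. So (b) applies.
Exception (c) does not apply: there is no Class A Declaration in force.
Exception (d) fails — the qualifying period is 45 days, not less than 40 days.
Exception (e) does not apply: the memorandum was produced internally.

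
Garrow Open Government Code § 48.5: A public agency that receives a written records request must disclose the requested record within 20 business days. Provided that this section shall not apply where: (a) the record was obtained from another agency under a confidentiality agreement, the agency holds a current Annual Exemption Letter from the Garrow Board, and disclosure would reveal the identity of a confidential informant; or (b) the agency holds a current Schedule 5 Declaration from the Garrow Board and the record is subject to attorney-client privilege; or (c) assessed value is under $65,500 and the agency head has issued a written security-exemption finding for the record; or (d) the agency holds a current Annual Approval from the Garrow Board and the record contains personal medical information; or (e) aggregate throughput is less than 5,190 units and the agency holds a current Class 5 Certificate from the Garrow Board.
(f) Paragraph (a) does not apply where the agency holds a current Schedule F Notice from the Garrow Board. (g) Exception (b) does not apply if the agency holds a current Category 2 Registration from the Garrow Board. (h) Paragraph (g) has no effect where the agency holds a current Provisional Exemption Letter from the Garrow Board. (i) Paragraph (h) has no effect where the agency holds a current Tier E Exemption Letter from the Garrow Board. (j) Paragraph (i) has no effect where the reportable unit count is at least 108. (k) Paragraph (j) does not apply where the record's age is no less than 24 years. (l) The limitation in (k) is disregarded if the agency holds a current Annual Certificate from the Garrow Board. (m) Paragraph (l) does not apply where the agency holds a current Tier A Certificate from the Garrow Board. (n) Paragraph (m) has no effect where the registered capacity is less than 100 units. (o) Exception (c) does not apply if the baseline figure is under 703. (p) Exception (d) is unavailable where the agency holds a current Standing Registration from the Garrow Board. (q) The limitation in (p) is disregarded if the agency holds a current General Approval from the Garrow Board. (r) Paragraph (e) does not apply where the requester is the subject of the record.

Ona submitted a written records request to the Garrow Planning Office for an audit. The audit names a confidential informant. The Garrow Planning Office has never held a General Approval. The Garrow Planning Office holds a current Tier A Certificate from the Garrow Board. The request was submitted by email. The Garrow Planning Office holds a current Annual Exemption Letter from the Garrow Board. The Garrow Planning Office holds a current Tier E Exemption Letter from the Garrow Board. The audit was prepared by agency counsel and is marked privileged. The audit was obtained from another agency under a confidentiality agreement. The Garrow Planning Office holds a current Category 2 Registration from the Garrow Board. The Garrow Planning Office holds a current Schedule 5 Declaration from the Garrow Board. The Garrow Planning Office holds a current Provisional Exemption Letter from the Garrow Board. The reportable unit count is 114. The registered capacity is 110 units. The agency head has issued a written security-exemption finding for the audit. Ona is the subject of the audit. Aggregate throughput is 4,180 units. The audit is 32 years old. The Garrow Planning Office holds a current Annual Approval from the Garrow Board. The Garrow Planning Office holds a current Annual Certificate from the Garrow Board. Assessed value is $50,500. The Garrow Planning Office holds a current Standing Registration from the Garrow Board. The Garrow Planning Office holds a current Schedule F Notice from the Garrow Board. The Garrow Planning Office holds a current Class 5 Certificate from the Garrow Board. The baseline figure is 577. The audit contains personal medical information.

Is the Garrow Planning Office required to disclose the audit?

Exception (a)'s conditions are all satisfied: the audit was obtained under a confidentiality agreement; a current Annual Exemption Letter is held; the audit names a confidential informant. But: (f) operates against (a): a current Schedule F Notice is held. So (a) is unavailable.
All of (b)'s requirements are met (a current Schedule 5 Declaration is held; the audit is privileged). However, paragraphs (g)–(n) must be considered: (g) operates against (b): a current Category 2 Registration is held. (h) would limit (g) — a current Provisional Exemption Letter is held — but (i) sets (h) aside: (i) operates against (h): a current Tier E Exemption Letter is held. (j) is engaged (the reportable unit count is 114, meeting the 108 threshold), but is overridden by (k): (k) is triggered — the record's age is 32 years, meeting the 24 years threshold. (l) would limit (k) — a current Annual Certificate is held — but (m) sets (l) aside: (m) operates against (l): a current Tier A Certificate is held. (n), which would lift (m), is not engaged — the registered capacity is 110 units, not less than 100 units. (b) is therefore removed.
All of (c)'s requirements are met (assessed value is $50,500, under the $65,500 limit; a written security-exemption finding has been issued). However, paragraph (o) must be considered: (o) operates against (c): the baseline figure is 577, under the 703 limit. (c) is therefore removed.
Exception (d) is satisfied on its face — a current Annual Approval is held; the audit contains personal medical information. However, paragraphs (p)–(q) must be considered: (p) operates against (d): a current Standing Registration is held. (q), which would lift (p), is not triggered — no current General Approval is held. So (d) is unavailable.
Exception (e) is satisfied on its face — aggregate throughput is 4,180 units, less than the 5,190 units limit; a current Class 5 Certificate is held. Turning to paragraph (r): (r) operates against (e): Ona is the subject of the audit. So (e) is unavailable.
No exception displaces § 48.5.

Yes — the Garrow Planning Office must disclose the audit.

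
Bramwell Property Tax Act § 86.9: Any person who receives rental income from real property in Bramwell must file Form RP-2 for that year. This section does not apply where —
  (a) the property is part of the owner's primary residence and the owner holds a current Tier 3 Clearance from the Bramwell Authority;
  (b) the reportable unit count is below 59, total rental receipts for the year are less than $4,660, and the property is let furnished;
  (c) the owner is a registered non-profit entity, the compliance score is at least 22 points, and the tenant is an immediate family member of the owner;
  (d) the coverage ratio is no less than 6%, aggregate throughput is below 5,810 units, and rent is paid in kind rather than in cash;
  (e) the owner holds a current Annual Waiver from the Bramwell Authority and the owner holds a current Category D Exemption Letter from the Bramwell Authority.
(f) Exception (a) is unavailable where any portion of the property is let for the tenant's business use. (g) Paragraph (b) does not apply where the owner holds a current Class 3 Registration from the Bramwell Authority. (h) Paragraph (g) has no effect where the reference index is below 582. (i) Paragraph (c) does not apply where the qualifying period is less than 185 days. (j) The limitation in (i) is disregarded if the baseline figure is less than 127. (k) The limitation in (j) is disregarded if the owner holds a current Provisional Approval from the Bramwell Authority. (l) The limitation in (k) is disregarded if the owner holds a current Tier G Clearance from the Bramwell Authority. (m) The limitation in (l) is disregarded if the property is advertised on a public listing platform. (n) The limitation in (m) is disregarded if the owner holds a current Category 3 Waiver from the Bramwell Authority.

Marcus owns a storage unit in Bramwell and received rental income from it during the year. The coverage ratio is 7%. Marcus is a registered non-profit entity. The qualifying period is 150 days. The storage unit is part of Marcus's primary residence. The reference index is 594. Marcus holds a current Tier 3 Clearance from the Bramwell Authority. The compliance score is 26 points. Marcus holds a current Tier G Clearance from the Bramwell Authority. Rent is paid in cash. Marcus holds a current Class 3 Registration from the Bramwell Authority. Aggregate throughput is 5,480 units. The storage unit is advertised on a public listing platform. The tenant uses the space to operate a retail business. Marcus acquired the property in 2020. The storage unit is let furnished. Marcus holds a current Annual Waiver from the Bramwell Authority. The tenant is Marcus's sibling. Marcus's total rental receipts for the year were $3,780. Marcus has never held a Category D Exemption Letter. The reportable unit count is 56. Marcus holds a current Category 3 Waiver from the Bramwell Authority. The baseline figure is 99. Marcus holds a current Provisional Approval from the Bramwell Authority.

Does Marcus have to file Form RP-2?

No — exception (c) applies; Marcus is not required to file Form RP-2.

Exception (a) is satisfied on its face — the storage unit is part of the primary residence; a current Tier 3 Clearance is held. But applying paragraph (f): (f) applies — the space is let for business use. (a) is therefore removed.
Exception (b)'s conditions are all satisfied: the reportable unit count is 56, below the 59 limit; total rental receipts for the year are $3,780, less than the $4,660 limit; the property is let furnished. However, paragraphs (g)–(h) must be considered: (g) operates against (b): a current Class 3 Registration is held. (h) is not engaged (the reference index is 594, not below 582), so (g) stands. So (b) is unavailable.
Exception (c): Marcus is a registered non-profit; the compliance score is 26 points, meeting the 22 points threshold; the tenant is an immediate family member — every condition holds. Under paragraphs (i)–(n): (i) operates (the qualifying period is 150 days, less than the 185 days limit), but is itself disapplied by (j): (j) operates against (i): the baseline figure is 99, less than the 127 limit. (k) would limit (j) — a current Provisional Approval is held — but (l) sets (k) aside: (l) operates against (k): a current Tier G Clearance is held. (m) would limit (l) — the property is publicly advertised — but (n) sets (m) aside: (n) is triggered — a current Category 3 Waiver is held. So (c) applies.
Exception (d) requires that rent is paid in kind rather than in cash; but rent is paid in cash, so (d) is unavailable.
Exception (e) requires that the owner holds a current Category D Exemption Letter from the Bramwell Authority; but there is no Category D Exemption Letter in force, so (e) is unavailable.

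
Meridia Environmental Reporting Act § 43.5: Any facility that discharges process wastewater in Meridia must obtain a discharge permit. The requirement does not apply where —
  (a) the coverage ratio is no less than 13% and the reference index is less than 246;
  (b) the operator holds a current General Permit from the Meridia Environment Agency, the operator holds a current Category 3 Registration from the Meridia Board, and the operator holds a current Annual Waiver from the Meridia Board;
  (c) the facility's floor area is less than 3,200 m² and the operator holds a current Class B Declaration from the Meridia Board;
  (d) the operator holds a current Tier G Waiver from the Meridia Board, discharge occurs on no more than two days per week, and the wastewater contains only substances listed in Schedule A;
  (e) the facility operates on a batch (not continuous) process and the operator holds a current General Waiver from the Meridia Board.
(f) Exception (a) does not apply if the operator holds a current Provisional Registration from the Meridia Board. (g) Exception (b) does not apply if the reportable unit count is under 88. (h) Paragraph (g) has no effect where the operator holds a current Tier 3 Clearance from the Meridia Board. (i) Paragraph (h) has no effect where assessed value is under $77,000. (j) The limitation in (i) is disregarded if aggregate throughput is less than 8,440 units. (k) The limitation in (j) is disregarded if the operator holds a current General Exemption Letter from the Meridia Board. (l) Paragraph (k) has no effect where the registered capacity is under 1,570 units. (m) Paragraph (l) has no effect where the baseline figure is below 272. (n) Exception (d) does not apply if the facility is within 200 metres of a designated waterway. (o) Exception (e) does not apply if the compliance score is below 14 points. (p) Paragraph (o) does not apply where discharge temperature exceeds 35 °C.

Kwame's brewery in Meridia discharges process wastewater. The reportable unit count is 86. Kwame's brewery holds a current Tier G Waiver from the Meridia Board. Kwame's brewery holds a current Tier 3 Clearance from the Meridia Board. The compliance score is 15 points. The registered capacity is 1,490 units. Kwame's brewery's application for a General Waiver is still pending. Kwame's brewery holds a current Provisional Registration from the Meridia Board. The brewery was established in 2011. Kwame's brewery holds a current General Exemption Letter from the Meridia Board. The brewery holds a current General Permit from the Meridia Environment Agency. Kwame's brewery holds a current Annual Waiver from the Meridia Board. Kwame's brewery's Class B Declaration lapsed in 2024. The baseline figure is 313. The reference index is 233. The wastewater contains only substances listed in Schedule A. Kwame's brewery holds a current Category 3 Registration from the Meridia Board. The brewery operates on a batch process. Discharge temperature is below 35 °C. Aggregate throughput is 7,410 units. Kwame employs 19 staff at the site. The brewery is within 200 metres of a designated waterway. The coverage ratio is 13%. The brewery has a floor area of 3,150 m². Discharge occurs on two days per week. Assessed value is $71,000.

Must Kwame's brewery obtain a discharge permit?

No — exception (b) applies; Kwame's brewery is not required to obtain a discharge permit.

Exception (a) is satisfied on its face — the coverage ratio is 13%, meeting the 13% threshold; the reference index is 233, less than the 246 limit. Turning to paragraph (f): (f) is triggered — a current Provisional Registration is held. (a) is therefore removed.
All of (b)'s requirements are met (a current General Permit is held; a current Category 3 Registration is held; a current Annual Waiver is held). Considering the limiting provisions: (g) applies (the reportable unit count is 86, under the 88 limit), but is displaced by (h): (h) is engaged — a current Tier 3 Clearance is held. (i) would limit (h) — assessed value is $71,000, under the $77,000 limit — but (j) sets (i) aside: (j) operates against (i): aggregate throughput is 7,410 units, less than the 8,440 units limit. (k) is triggered (a current General Exemption Letter is held), but is displaced by (l): (l) operates against (k): the registered capacity is 1,490 units, under the 1,570 units limit. (m), which would lift (l), is not engaged — the baseline figure is 313, not below 272. So (b) applies.
Exception (c) does not apply: no current Class B Declaration is held.
Exception (d): a current Tier G Waiver is held; discharge occurs on no more than two days per week; the wastewater is Schedule-A-only — every condition holds. But applying paragraph (n): (n) operates against (d): the brewery is within 200 m of a designated waterway. So (d) is unavailable.
Exception (e) requires that the operator holds a current General Waiver from the Meridia Board; but there is no General Waiver in force, so (e) is unavailable.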